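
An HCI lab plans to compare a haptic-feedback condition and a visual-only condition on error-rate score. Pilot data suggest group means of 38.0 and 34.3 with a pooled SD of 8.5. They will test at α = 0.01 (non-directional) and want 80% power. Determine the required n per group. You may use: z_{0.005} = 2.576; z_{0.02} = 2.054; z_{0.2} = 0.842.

Cohen's d = |M₁ − M₂| / SD_pooled = |38.0 − 34.3| / 8.5 = 3.7 / 8.5 = 0.435.
For two independent groups with equal n: n = 2·((z_{α/2} + z_β) / d)².
z_{α/2} + z_β = 2.576 + 0.842 = 3.418.
n = 2 × (3.418 / 0.435)² = 2 × 7.857² = 2 × 61.74 = 123.5.
Round up to the next whole participant.

n = 124 per group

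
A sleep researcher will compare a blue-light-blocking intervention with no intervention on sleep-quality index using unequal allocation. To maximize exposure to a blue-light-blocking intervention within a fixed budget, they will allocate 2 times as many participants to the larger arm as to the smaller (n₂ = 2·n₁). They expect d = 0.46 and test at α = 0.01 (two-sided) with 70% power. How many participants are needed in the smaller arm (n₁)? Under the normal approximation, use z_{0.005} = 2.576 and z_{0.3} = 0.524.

With allocation ratio k = n₂/n₁ = 2, Var(x̄₁−x̄₂) = σ²(1/n₁ + 1/(k·n₁)) = σ²·(k+1)/(k·n₁).
So n₁ = (1 + 1/k)·((z_{α/2} + z_β)/d)² = 1.500 × (3.100/0.46)².
n₁ = 1.500 × 45.42 = 68.1.
Round up: n₁ = 69, giving n₂ = 2 × 69 = 138.

n₁ = 69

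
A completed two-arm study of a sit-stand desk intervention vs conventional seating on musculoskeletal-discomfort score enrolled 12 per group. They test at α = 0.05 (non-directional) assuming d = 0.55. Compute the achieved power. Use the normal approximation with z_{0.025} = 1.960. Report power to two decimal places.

For two equal groups, power = Φ(d·√(n/2) − z_{α/2}).
d·√(n/2) = 0.55 × √(12/2) = 0.55 × 2.449 = 1.347.
z_β = 1.347 − 1.960 = -0.613.
Power = Φ(-0.613) = 0.270.

power ≈ 0.27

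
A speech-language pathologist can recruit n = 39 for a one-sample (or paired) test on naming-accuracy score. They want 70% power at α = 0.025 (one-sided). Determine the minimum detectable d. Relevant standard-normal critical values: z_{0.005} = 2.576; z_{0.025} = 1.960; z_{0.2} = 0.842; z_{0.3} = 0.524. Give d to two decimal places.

d_min ≈ 0.40

For a single sample (or paired design) of n = 39: d_min = (z_{α} + z_β)/√n.
z-sum = 1.960 + 0.524 = 2.484.
d_min = 2.484 / √39 = 2.484 / 6.245 = 0.398.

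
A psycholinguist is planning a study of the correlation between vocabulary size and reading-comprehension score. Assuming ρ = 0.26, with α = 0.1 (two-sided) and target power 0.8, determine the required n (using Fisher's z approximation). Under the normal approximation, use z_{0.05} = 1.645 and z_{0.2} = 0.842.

n = 91

Fisher's z: C = ½·ln((1+r)/(1−r)) = ½·ln(1.7027) = 0.2661.
n = ((z_{α/2} + z_β)/C)² + 3.
(1.645 + 0.842) / 0.2661 = 2.487 / 0.2661 = 9.346.
n = 9.346² + 3 = 87.35 + 3 = 90.3.
Round up.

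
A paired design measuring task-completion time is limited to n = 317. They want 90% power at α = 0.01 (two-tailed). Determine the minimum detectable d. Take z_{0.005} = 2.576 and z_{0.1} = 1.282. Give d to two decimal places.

For a single sample (or paired design) of n = 317: d_min = (z_{α/2} + z_β)/√n.
z-sum = 2.576 + 1.282 = 3.858.
d_min = 3.858 / √317 = 3.858 / 17.804 = 0.217.

d_min ≈ 0.22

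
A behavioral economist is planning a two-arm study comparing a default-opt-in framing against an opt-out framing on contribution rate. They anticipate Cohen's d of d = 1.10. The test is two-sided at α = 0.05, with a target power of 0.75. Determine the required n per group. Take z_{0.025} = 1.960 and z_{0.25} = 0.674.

n = 12 per group

For two independent groups with equal n: n = 2·((z_{α/2} + z_β) / d)².
z_{α/2} + z_β = 1.960 + 0.674 = 2.634.
n = 2 × (2.634 / 1.10)² = 2 × 2.395² = 2 × 5.73 = 11.5.
Round up to the next whole participant.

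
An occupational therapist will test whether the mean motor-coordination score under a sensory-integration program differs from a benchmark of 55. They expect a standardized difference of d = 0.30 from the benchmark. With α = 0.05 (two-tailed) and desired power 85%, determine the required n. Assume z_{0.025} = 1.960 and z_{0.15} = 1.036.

For a one-sample test: n = ((z_{α/2} + z_β) / d)².
z_{α/2} + z_β = 1.960 + 1.036 = 2.996.
n = (2.996 / 0.30)² = 9.987² = 99.73.
Round up.

n = 100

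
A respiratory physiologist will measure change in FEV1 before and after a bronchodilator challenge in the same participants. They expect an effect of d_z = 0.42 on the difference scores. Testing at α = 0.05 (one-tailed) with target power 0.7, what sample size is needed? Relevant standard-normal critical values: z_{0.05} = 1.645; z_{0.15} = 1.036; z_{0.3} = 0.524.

For a paired (one-sample on differences) test: n = ((z_{α} + z_β) / d)².
z_{α} + z_β = 1.645 + 0.524 = 2.169.
n = (2.169 / 0.42)² = 5.164² = 26.67.
Round up.

n = 27 pairs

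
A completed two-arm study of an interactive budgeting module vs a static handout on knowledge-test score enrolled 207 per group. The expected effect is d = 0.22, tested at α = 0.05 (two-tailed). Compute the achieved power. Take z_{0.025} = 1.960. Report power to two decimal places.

For two equal groups, power = Φ(d·√(n/2) − z_{α/2}).
d·√(n/2) = 0.22 × √(207/2) = 0.22 × 10.173 = 2.238.
z_β = 2.238 − 1.960 = 0.278.
Power = Φ(0.278) = 0.610.

power ≈ 0.61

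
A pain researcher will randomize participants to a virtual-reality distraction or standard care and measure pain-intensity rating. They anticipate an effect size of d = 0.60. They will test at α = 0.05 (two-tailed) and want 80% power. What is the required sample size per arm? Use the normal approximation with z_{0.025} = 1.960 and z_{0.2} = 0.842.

For two independent groups with equal n: n = 2·((z_{α/2} + z_β) / d)².
z_{α/2} + z_β = 1.960 + 0.842 = 2.802.
n = 2 × (2.802 / 0.60)² = 2 × 4.670² = 2 × 21.81 = 43.6.
Round up to the next whole participant.

n = 44 per group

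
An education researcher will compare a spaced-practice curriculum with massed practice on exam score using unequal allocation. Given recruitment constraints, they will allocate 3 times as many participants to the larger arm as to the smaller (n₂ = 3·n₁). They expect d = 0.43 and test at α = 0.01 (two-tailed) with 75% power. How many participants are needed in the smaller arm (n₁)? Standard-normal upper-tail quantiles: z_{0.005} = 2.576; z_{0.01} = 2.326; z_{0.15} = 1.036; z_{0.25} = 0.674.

n₁ = 77

With allocation ratio k = n₂/n₁ = 3, Var(x̄₁−x̄₂) = σ²(1/n₁ + 1/(k·n₁)) = σ²·(k+1)/(k·n₁).
So n₁ = (1 + 1/k)·((z_{α/2} + z_β)/d)² = 1.333 × (3.250/0.43)².
n₁ = 1.333 × 57.13 = 76.2.
Round up: n₁ = 77, giving n₂ = 3 × 77 = 231.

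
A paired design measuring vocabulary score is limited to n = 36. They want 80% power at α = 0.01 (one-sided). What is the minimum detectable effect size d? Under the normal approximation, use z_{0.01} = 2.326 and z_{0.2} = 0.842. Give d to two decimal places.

d_min ≈ 0.53

For a single sample (or paired design) of n = 36: d_min = (z_{α} + z_β)/√n.
z-sum = 2.326 + 0.842 = 3.168.
d_min = 3.168 / √36 = 3.168 / 6.000 = 0.528.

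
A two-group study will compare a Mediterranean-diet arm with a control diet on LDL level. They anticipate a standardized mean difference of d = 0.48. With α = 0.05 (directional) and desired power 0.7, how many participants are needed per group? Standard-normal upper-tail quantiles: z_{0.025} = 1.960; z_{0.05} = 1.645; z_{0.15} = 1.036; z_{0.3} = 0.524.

For two independent groups with equal n: n = 2·((z_{α} + z_β) / d)².
z_{α} + z_β = 1.645 + 0.524 = 2.169.
n = 2 × (2.169 / 0.48)² = 2 × 4.519² = 2 × 20.42 = 40.8.
Round up to the next whole participant.

n = 41 per group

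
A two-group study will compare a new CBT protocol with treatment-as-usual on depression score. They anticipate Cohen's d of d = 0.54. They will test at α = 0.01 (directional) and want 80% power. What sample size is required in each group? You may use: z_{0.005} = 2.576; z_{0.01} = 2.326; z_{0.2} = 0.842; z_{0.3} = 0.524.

n = 69 per group

For two independent groups with equal n: n = 2·((z_{α} + z_β) / d)².
z_{α} + z_β = 2.326 + 0.842 = 3.168.
n = 2 × (3.168 / 0.54)² = 2 × 5.867² = 2 × 34.42 = 68.8.
Round up to the next whole participant.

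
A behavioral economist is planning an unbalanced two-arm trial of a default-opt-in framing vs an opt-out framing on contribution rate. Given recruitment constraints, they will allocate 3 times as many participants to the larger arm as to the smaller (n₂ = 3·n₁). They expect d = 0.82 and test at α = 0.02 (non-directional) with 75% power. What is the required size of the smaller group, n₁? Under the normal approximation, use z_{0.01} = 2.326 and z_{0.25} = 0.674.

With allocation ratio k = n₂/n₁ = 3, Var(x̄₁−x̄₂) = σ²(1/n₁ + 1/(k·n₁)) = σ²·(k+1)/(k·n₁).
So n₁ = (1 + 1/k)·((z_{α/2} + z_β)/d)² = 1.333 × (3.000/0.82)².
n₁ = 1.333 × 13.38 = 17.8.
Round up: n₁ = 18, giving n₂ = 3 × 18 = 54.

n₁ = 18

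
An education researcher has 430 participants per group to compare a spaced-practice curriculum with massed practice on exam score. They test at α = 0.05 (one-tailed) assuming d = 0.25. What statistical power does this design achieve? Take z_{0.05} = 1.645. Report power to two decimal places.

For two equal groups, power = Φ(d·√(n/2) − z_{α}).
d·√(n/2) = 0.25 × √(430/2) = 0.25 × 14.663 = 3.666.
z_β = 3.666 − 1.645 = 2.021.
Power = Φ(2.021) = 0.978.

power ≈ 0.98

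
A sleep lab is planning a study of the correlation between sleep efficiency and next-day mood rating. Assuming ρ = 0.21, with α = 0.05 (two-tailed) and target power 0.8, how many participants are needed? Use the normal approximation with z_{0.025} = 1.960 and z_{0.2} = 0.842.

Fisher's z: C = ½·ln((1+r)/(1−r)) = ½·ln(1.5316) = 0.2132.
n = ((z_{α/2} + z_β)/C)² + 3.
(1.960 + 0.842) / 0.2132 = 2.802 / 0.2132 = 13.143.
n = 13.143² + 3 = 172.73 + 3 = 175.7.
Round up.

n = 176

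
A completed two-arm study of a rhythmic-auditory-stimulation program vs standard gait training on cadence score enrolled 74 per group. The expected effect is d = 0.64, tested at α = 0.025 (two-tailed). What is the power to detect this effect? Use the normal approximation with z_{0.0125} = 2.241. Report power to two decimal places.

power ≈ 0.95

For two equal groups, power = Φ(d·√(n/2) − z_{α/2}).
d·√(n/2) = 0.64 × √(74/2) = 0.64 × 6.083 = 3.893.
z_β = 3.893 − 2.241 = 1.652.
Power = Φ(1.652) = 0.951.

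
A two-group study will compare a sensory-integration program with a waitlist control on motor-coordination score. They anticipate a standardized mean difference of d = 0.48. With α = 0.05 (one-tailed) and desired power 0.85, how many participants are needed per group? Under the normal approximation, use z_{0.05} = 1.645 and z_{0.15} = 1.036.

n = 63 per group

For two independent groups with equal n: n = 2·((z_{α} + z_β) / d)².
z_{α} + z_β = 1.645 + 1.036 = 2.681.
n = 2 × (2.681 / 0.48)² = 2 × 5.585² = 2 × 31.20 = 62.4.
Round up to the next whole participant.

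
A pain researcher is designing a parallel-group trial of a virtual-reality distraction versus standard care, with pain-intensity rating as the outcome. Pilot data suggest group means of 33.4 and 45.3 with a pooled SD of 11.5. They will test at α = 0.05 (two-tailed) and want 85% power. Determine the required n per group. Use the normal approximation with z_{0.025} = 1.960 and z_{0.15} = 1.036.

Cohen's d = |M₁ − M₂| / SD_pooled = |33.4 − 45.3| / 11.5 = 11.9 / 11.5 = 1.035.
For two independent groups with equal n: n = 2·((z_{α/2} + z_β) / d)².
z_{α/2} + z_β = 1.960 + 1.036 = 2.996.
n = 2 × (2.996 / 1.035)² = 2 × 2.895² = 2 × 8.38 = 16.8.
Round up to the next whole participant.

n = 17 per group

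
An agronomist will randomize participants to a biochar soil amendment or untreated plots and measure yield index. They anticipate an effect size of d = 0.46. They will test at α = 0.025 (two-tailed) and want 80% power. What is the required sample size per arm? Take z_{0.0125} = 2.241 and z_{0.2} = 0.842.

n = 90 per group

For two independent groups with equal n: n = 2·((z_{α/2} + z_β) / d)².
z_{α/2} + z_β = 2.241 + 0.842 = 3.083.
n = 2 × (3.083 / 0.46)² = 2 × 6.702² = 2 × 44.92 = 89.8.
Round up to the next whole participant.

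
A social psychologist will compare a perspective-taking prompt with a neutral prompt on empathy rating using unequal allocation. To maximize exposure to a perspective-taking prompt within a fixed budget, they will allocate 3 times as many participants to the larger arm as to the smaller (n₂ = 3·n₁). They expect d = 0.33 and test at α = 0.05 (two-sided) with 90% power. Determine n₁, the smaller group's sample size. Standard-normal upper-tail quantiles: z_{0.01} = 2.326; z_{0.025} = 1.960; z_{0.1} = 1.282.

With allocation ratio k = n₂/n₁ = 3, Var(x̄₁−x̄₂) = σ²(1/n₁ + 1/(k·n₁)) = σ²·(k+1)/(k·n₁).
So n₁ = (1 + 1/k)·((z_{α/2} + z_β)/d)² = 1.333 × (3.242/0.33)².
n₁ = 1.333 × 96.52 = 128.7.
Round up: n₁ = 129, giving n₂ = 3 × 129 = 387.

n₁ = 129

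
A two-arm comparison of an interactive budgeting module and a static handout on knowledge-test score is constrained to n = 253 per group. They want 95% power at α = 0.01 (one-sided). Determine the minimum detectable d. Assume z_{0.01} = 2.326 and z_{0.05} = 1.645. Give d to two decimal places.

For two independent groups of n = 253 each: d_min = (z_{α} + z_β)·√(2/n).
z-sum = 2.326 + 1.645 = 3.971.
d_min = 3.971 × √(2/253) = 3.971 × 0.0889 = 0.353.

d_min ≈ 0.35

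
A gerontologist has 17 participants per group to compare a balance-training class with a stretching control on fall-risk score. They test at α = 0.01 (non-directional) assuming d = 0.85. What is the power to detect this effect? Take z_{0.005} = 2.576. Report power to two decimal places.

For two equal groups, power = Φ(d·√(n/2) − z_{α/2}).
d·√(n/2) = 0.85 × √(17/2) = 0.85 × 2.915 = 2.478.
z_β = 2.478 − 2.576 = -0.098.
Power = Φ(-0.098) = 0.461.

power ≈ 0.46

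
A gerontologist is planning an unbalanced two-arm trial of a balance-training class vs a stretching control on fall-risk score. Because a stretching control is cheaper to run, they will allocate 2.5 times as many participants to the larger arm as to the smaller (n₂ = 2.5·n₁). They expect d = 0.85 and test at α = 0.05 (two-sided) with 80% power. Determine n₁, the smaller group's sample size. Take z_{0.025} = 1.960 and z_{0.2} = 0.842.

With allocation ratio k = n₂/n₁ = 2.5, Var(x̄₁−x̄₂) = σ²(1/n₁ + 1/(k·n₁)) = σ²·(k+1)/(k·n₁).
So n₁ = (1 + 1/k)·((z_{α/2} + z_β)/d)² = 1.400 × (2.802/0.85)².
n₁ = 1.400 × 10.87 = 15.2.
Round up: n₁ = 16, giving n₂ = 2.5 × 16 = 40.

n₁ = 16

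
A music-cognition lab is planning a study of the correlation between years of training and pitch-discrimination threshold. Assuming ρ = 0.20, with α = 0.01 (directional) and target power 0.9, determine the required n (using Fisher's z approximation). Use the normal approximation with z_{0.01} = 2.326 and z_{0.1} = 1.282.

n = 320

Fisher's z: C = ½·ln((1+r)/(1−r)) = ½·ln(1.5000) = 0.2027.
n = ((z_{α} + z_β)/C)² + 3.
(2.326 + 1.282) / 0.2027 = 3.608 / 0.2027 = 17.800.
n = 17.800² + 3 = 316.83 + 3 = 319.8.
Round up.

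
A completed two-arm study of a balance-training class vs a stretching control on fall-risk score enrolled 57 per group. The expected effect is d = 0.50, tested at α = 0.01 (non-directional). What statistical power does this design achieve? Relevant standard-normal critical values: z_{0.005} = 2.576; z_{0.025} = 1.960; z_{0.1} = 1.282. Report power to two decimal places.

For two equal groups, power = Φ(d·√(n/2) − z_{α/2}).
d·√(n/2) = 0.50 × √(57/2) = 0.50 × 5.339 = 2.669.
z_β = 2.669 − 2.576 = 0.093.
Power = Φ(0.093) = 0.537.

power ≈ 0.54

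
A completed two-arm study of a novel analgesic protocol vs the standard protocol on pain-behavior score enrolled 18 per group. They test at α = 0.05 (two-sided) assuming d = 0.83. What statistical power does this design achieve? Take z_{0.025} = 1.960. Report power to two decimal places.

For two equal groups, power = Φ(d·√(n/2) − z_{α/2}).
d·√(n/2) = 0.83 × √(18/2) = 0.83 × 3.000 = 2.490.
z_β = 2.490 − 1.960 = 0.530.
Power = Φ(0.530) = 0.702.

power ≈ 0.70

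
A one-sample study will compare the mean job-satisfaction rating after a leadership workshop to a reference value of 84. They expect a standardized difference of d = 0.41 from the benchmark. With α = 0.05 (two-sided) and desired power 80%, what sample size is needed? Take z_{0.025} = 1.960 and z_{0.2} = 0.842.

For a one-sample test: n = ((z_{α/2} + z_β) / d)².
z_{α/2} + z_β = 1.960 + 0.842 = 2.802.
n = (2.802 / 0.41)² = 6.834² = 46.71.
Round up.

n = 47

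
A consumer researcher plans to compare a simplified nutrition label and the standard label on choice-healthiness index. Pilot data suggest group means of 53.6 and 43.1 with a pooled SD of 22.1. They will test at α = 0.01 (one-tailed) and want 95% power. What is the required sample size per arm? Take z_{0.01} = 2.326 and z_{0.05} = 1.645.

n = 140 per group

Cohen's d = |M₁ − M₂| / SD_pooled = |53.6 − 43.1| / 22.1 = 10.5 / 22.1 = 0.475.
For two independent groups with equal n: n = 2·((z_{α} + z_β) / d)².
z_{α} + z_β = 2.326 + 1.645 = 3.971.
n = 2 × (3.971 / 0.475)² = 2 × 8.360² = 2 × 69.89 = 139.8.
Round up to the next whole participant.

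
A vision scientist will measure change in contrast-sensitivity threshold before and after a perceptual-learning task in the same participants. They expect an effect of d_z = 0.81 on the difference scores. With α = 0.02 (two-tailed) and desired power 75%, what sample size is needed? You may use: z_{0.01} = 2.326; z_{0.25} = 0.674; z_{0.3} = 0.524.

For a paired (one-sample on differences) test: n = ((z_{α/2} + z_β) / d)².
z_{α/2} + z_β = 2.326 + 0.674 = 3.000.
n = (3.000 / 0.81)² = 3.704² = 13.72.
Round up.

n = 14 pairs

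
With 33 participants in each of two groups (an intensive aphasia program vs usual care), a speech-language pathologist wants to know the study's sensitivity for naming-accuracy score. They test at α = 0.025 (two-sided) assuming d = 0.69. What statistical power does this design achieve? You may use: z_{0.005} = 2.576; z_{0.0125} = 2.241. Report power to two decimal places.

For two equal groups, power = Φ(d·√(n/2) − z_{α/2}).
d·√(n/2) = 0.69 × √(33/2) = 0.69 × 4.062 = 2.803.
z_β = 2.803 − 2.241 = 0.562.
Power = Φ(0.562) = 0.713.

power ≈ 0.71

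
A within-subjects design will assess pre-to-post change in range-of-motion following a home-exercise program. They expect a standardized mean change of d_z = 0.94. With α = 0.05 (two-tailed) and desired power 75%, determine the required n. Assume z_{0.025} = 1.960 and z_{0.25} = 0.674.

For a paired (one-sample on differences) test: n = ((z_{α/2} + z_β) / d)².
z_{α/2} + z_β = 1.960 + 0.674 = 2.634.
n = (2.634 / 0.94)² = 2.802² = 7.85.
Round up.

n = 8 pairs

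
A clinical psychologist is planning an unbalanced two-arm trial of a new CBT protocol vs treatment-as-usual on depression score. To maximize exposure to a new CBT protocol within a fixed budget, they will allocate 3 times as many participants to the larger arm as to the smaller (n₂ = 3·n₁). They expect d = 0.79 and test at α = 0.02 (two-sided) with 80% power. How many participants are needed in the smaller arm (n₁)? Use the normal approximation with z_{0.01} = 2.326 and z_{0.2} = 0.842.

With allocation ratio k = n₂/n₁ = 3, Var(x̄₁−x̄₂) = σ²(1/n₁ + 1/(k·n₁)) = σ²·(k+1)/(k·n₁).
So n₁ = (1 + 1/k)·((z_{α/2} + z_β)/d)² = 1.333 × (3.168/0.79)².
n₁ = 1.333 × 16.08 = 21.4.
Round up: n₁ = 22, giving n₂ = 3 × 22 = 66.

n₁ = 22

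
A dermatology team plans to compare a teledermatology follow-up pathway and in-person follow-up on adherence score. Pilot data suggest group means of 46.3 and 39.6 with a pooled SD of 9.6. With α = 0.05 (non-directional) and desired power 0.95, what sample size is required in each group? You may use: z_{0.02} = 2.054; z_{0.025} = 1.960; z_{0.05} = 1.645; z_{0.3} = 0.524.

n = 54 per group

Cohen's d = |M₁ − M₂| / SD_pooled = |46.3 − 39.6| / 9.6 = 6.7 / 9.6 = 0.698.
For two independent groups with equal n: n = 2·((z_{α/2} + z_β) / d)².
z_{α/2} + z_β = 1.960 + 1.645 = 3.605.
n = 2 × (3.605 / 0.698)² = 2 × 5.165² = 2 × 26.67 = 53.3.
Round up to the next whole participant.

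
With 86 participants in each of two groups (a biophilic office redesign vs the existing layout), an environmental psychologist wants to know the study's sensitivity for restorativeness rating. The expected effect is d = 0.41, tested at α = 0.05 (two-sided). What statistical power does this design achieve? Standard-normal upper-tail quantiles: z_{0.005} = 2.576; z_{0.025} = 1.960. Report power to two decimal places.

For two equal groups, power = Φ(d·√(n/2) − z_{α/2}).
d·√(n/2) = 0.41 × √(86/2) = 0.41 × 6.557 = 2.689.
z_β = 2.689 − 1.960 = 0.729.
Power = Φ(0.729) = 0.767.

power ≈ 0.77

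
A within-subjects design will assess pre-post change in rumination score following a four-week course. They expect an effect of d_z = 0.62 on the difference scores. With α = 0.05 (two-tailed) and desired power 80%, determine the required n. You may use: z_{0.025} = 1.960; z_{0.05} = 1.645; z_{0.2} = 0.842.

n = 21 pairs

For a paired (one-sample on differences) test: n = ((z_{α/2} + z_β) / d)².
z_{α/2} + z_β = 1.960 + 0.842 = 2.802.
n = (2.802 / 0.62)² = 4.519² = 20.42.
Round up.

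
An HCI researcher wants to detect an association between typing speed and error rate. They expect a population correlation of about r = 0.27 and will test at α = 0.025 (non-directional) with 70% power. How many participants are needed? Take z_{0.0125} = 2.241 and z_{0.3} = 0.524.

Fisher's z: C = ½·ln((1+r)/(1−r)) = ½·ln(1.7397) = 0.2769.
n = ((z_{α/2} + z_β)/C)² + 3.
(2.241 + 0.524) / 0.2769 = 2.765 / 0.2769 = 9.986.
n = 9.986² + 3 = 99.71 + 3 = 102.7.
Round up.

n = 103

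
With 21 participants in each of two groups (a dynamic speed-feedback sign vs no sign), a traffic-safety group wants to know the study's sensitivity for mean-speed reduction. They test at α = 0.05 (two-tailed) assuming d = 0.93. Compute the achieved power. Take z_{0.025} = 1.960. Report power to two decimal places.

For two equal groups, power = Φ(d·√(n/2) − z_{α/2}).
d·√(n/2) = 0.93 × √(21/2) = 0.93 × 3.240 = 3.014.
z_β = 3.014 − 1.960 = 1.054.
Power = Φ(1.054) = 0.854.

power ≈ 0.85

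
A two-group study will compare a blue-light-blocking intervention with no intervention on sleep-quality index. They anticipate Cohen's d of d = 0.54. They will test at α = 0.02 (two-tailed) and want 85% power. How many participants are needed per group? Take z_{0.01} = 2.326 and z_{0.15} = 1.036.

n = 78 per group

For two independent groups with equal n: n = 2·((z_{α/2} + z_β) / d)².
z_{α/2} + z_β = 2.326 + 1.036 = 3.362.
n = 2 × (3.362 / 0.54)² = 2 × 6.226² = 2 × 38.76 = 77.5.
Round up to the next whole participant.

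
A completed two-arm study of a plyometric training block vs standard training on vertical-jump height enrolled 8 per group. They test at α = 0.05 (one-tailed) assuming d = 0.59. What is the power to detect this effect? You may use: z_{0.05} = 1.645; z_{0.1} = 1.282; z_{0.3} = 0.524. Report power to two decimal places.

For two equal groups, power = Φ(d·√(n/2) − z_{α}).
d·√(n/2) = 0.59 × √(8/2) = 0.59 × 2.000 = 1.180.
z_β = 1.180 − 1.645 = -0.465.
Power = Φ(-0.465) = 0.321.

power ≈ 0.32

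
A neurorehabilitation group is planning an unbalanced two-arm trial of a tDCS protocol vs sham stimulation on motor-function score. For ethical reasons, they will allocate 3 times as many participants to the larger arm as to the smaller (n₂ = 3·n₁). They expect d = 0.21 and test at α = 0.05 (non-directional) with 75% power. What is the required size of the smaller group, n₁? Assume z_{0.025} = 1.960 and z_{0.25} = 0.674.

n₁ = 210

With allocation ratio k = n₂/n₁ = 3, Var(x̄₁−x̄₂) = σ²(1/n₁ + 1/(k·n₁)) = σ²·(k+1)/(k·n₁).
So n₁ = (1 + 1/k)·((z_{α/2} + z_β)/d)² = 1.333 × (2.634/0.21)².
n₁ = 1.333 × 157.32 = 209.8.
Round up: n₁ = 210, giving n₂ = 3 × 210 = 630.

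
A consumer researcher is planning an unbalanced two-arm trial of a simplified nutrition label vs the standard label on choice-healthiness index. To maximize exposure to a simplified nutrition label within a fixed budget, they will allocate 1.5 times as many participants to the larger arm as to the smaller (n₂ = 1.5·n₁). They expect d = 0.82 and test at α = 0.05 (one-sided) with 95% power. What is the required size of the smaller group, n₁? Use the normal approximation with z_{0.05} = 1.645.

With allocation ratio k = n₂/n₁ = 1.5, Var(x̄₁−x̄₂) = σ²(1/n₁ + 1/(k·n₁)) = σ²·(k+1)/(k·n₁).
So n₁ = (1 + 1/k)·((z_{α} + z_β)/d)² = 1.667 × (3.290/0.82)².
n₁ = 1.667 × 16.10 = 26.8.
Round up: n₁ = 27, giving n₂ = ⌈1.5 × 27⌉ = ⌈40.5⌉ = 41.

n₁ = 27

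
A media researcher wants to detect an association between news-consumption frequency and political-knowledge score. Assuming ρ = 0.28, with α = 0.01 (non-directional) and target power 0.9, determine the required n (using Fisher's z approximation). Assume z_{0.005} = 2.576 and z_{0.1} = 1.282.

Fisher's z: C = ½·ln((1+r)/(1−r)) = ½·ln(1.7778) = 0.2877.
n = ((z_{α/2} + z_β)/C)² + 3.
(2.576 + 1.282) / 0.2877 = 3.858 / 0.2877 = 13.410.
n = 13.410² + 3 = 179.82 + 3 = 182.8.
Round up.

n = 183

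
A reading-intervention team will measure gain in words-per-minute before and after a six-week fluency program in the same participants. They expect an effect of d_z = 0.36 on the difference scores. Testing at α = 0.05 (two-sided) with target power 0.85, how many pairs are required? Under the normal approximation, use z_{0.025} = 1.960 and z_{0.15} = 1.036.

n = 70 pairs

For a paired (one-sample on differences) test: n = ((z_{α/2} + z_β) / d)².
z_{α/2} + z_β = 1.960 + 1.036 = 2.996.
n = (2.996 / 0.36)² = 8.322² = 69.26.
Round up.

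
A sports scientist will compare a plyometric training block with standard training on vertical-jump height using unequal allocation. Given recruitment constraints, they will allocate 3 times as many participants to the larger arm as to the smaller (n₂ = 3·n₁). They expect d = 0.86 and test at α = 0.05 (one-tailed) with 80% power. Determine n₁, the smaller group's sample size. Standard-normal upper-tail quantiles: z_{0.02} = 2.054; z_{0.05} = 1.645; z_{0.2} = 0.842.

n₁ = 12

With allocation ratio k = n₂/n₁ = 3, Var(x̄₁−x̄₂) = σ²(1/n₁ + 1/(k·n₁)) = σ²·(k+1)/(k·n₁).
So n₁ = (1 + 1/k)·((z_{α} + z_β)/d)² = 1.333 × (2.487/0.86)².
n₁ = 1.333 × 8.36 = 11.2.
Round up: n₁ = 12, giving n₂ = 3 × 12 = 36.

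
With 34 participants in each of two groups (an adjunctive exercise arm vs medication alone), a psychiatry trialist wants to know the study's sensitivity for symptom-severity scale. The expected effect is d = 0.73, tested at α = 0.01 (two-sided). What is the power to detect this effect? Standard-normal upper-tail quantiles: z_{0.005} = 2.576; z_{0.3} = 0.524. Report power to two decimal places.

power ≈ 0.67

For two equal groups, power = Φ(d·√(n/2) − z_{α/2}).
d·√(n/2) = 0.73 × √(34/2) = 0.73 × 4.123 = 3.010.
z_β = 3.010 − 2.576 = 0.434.
Power = Φ(0.434) = 0.668.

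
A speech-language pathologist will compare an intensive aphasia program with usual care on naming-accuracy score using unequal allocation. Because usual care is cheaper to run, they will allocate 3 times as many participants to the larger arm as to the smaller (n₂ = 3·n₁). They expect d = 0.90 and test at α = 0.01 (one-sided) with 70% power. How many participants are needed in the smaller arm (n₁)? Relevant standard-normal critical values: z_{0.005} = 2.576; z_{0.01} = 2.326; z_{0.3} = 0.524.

n₁ = 14

With allocation ratio k = n₂/n₁ = 3, Var(x̄₁−x̄₂) = σ²(1/n₁ + 1/(k·n₁)) = σ²·(k+1)/(k·n₁).
So n₁ = (1 + 1/k)·((z_{α} + z_β)/d)² = 1.333 × (2.850/0.90)².
n₁ = 1.333 × 10.03 = 13.4.
Round up: n₁ = 14, giving n₂ = 3 × 14 = 42.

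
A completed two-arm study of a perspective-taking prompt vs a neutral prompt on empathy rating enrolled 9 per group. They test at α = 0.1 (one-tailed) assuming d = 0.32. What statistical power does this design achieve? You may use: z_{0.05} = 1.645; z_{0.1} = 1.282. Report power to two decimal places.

power ≈ 0.27

For two equal groups, power = Φ(d·√(n/2) − z_{α}).
d·√(n/2) = 0.32 × √(9/2) = 0.32 × 2.121 = 0.679.
z_β = 0.679 − 1.282 = -0.603.
Power = Φ(-0.603) = 0.273.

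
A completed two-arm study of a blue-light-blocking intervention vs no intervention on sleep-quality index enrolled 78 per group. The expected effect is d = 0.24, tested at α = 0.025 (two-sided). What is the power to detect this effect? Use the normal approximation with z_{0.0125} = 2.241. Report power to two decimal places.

For two equal groups, power = Φ(d·√(n/2) − z_{α/2}).
d·√(n/2) = 0.24 × √(78/2) = 0.24 × 6.245 = 1.499.
z_β = 1.499 − 2.241 = -0.742.
Power = Φ(-0.742) = 0.229.

power ≈ 0.23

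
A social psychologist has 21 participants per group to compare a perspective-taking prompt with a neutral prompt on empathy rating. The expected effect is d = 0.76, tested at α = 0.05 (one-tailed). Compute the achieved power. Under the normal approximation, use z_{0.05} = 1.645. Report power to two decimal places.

For two equal groups, power = Φ(d·√(n/2) − z_{α}).
d·√(n/2) = 0.76 × √(21/2) = 0.76 × 3.240 = 2.463.
z_β = 2.463 − 1.645 = 0.818.
Power = Φ(0.818) = 0.793.

power ≈ 0.79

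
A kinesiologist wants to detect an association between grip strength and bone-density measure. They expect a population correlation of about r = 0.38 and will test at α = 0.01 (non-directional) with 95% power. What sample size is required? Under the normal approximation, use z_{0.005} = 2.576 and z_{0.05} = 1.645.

n = 115

Fisher's z: C = ½·ln((1+r)/(1−r)) = ½·ln(2.2258) = 0.4001.
n = ((z_{α/2} + z_β)/C)² + 3.
(2.576 + 1.645) / 0.4001 = 4.221 / 0.4001 = 10.550.
n = 10.550² + 3 = 111.30 + 3 = 114.3.
Round up.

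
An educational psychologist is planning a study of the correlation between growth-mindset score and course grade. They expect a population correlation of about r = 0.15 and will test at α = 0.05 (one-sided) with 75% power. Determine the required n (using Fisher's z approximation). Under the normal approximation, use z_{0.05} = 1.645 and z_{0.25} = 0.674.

n = 239

Fisher's z: C = ½·ln((1+r)/(1−r)) = ½·ln(1.3529) = 0.1511.
n = ((z_{α} + z_β)/C)² + 3.
(1.645 + 0.674) / 0.1511 = 2.319 / 0.1511 = 15.347.
n = 15.347² + 3 = 235.54 + 3 = 238.5.
Round up.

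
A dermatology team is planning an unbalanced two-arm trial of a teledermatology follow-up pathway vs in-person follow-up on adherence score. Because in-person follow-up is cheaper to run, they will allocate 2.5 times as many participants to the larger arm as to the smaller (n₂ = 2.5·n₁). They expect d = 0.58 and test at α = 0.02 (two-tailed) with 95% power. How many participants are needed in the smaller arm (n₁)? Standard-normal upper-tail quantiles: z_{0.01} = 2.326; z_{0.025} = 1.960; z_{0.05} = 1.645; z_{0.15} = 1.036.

n₁ = 66

With allocation ratio k = n₂/n₁ = 2.5, Var(x̄₁−x̄₂) = σ²(1/n₁ + 1/(k·n₁)) = σ²·(k+1)/(k·n₁).
So n₁ = (1 + 1/k)·((z_{α/2} + z_β)/d)² = 1.400 × (3.971/0.58)².
n₁ = 1.400 × 46.88 = 65.6.
Round up: n₁ = 66, giving n₂ = 2.5 × 66 = 165.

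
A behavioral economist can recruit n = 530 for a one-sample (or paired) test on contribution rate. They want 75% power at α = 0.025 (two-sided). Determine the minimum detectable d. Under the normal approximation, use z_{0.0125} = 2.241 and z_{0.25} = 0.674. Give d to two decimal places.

d_min ≈ 0.13

For a single sample (or paired design) of n = 530: d_min = (z_{α/2} + z_β)/√n.
z-sum = 2.241 + 0.674 = 2.915.
d_min = 2.915 / √530 = 2.915 / 23.022 = 0.127.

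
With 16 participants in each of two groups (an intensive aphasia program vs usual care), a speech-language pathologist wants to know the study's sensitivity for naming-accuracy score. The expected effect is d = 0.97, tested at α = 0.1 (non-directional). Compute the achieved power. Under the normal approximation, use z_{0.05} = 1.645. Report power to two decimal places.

For two equal groups, power = Φ(d·√(n/2) − z_{α/2}).
d·√(n/2) = 0.97 × √(16/2) = 0.97 × 2.828 = 2.744.
z_β = 2.744 − 1.645 = 1.099.
Power = Φ(1.099) = 0.864.

power ≈ 0.86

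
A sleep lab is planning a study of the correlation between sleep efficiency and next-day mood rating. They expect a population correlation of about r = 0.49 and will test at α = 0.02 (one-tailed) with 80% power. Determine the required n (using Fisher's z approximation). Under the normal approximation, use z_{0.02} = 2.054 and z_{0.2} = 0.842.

n = 33

Fisher's z: C = ½·ln((1+r)/(1−r)) = ½·ln(2.9216) = 0.5361.
n = ((z_{α} + z_β)/C)² + 3.
(2.054 + 0.842) / 0.5361 = 2.896 / 0.5361 = 5.402.
n = 5.402² + 3 = 29.18 + 3 = 32.2.
Round up.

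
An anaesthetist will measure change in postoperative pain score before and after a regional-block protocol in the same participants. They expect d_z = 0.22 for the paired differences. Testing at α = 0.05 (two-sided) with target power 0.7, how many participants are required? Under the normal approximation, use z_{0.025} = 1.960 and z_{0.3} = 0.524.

n = 128 pairs

For a paired (one-sample on differences) test: n = ((z_{α/2} + z_β) / d)².
z_{α/2} + z_β = 1.960 + 0.524 = 2.484.
n = (2.484 / 0.22)² = 11.291² = 127.48.
Round up.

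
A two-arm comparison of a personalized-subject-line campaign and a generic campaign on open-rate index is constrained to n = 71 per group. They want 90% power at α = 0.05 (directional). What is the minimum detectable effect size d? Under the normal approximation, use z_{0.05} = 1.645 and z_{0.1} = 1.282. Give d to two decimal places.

d_min ≈ 0.49

For two independent groups of n = 71 each: d_min = (z_{α} + z_β)·√(2/n).
z-sum = 1.645 + 1.282 = 2.927.
d_min = 2.927 × √(2/71) = 2.927 × 0.1678 = 0.491.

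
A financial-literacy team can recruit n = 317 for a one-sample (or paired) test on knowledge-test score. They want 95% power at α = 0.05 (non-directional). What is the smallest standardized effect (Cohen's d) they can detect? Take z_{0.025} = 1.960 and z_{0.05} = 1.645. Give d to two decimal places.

For a single sample (or paired design) of n = 317: d_min = (z_{α/2} + z_β)/√n.
z-sum = 1.960 + 1.645 = 3.605.
d_min = 3.605 / √317 = 3.605 / 17.804 = 0.202.

d_min ≈ 0.20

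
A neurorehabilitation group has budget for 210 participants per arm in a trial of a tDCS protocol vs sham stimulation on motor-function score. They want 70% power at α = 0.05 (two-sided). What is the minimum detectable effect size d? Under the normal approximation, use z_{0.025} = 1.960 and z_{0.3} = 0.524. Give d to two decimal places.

d_min ≈ 0.24

For two independent groups of n = 210 each: d_min = (z_{α/2} + z_β)·√(2/n).
z-sum = 1.960 + 0.524 = 2.484.
d_min = 2.484 × √(2/210) = 2.484 × 0.0976 = 0.242.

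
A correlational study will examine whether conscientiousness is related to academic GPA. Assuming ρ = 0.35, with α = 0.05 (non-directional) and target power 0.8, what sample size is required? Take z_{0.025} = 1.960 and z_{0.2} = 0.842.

n = 62

Fisher's z: C = ½·ln((1+r)/(1−r)) = ½·ln(2.0769) = 0.3654.
n = ((z_{α/2} + z_β)/C)² + 3.
(1.960 + 0.842) / 0.3654 = 2.802 / 0.3654 = 7.668.
n = 7.668² + 3 = 58.80 + 3 = 61.8.
Round up.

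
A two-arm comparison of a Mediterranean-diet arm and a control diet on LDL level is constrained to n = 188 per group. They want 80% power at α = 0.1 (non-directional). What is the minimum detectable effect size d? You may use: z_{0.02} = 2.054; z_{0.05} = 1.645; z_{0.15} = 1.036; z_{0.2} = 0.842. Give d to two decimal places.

d_min ≈ 0.26

For two independent groups of n = 188 each: d_min = (z_{α/2} + z_β)·√(2/n).
z-sum = 1.645 + 0.842 = 2.487.
d_min = 2.487 × √(2/188) = 2.487 × 0.1031 = 0.257.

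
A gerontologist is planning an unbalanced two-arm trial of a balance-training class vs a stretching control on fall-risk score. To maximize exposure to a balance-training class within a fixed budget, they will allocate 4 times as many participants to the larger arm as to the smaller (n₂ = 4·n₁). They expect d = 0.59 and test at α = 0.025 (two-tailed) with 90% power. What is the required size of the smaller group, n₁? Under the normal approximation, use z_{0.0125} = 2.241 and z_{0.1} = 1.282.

With allocation ratio k = n₂/n₁ = 4, Var(x̄₁−x̄₂) = σ²(1/n₁ + 1/(k·n₁)) = σ²·(k+1)/(k·n₁).
So n₁ = (1 + 1/k)·((z_{α/2} + z_β)/d)² = 1.250 × (3.523/0.59)².
n₁ = 1.250 × 35.66 = 44.6.
Round up: n₁ = 45, giving n₂ = 4 × 45 = 180.

n₁ = 45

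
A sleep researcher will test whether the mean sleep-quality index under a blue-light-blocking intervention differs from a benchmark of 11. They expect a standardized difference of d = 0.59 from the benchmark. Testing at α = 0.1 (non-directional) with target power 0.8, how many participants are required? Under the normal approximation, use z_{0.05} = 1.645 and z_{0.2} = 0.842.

For a one-sample test: n = ((z_{α/2} + z_β) / d)².
z_{α/2} + z_β = 1.645 + 0.842 = 2.487.
n = (2.487 / 0.59)² = 4.215² = 17.77.
Round up.

n = 18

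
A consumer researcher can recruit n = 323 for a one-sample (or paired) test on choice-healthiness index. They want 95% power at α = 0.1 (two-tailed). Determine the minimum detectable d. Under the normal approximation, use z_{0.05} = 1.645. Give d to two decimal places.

For a single sample (or paired design) of n = 323: d_min = (z_{α/2} + z_β)/√n.
z-sum = 1.645 + 1.645 = 3.290.
d_min = 3.290 / √323 = 3.290 / 17.972 = 0.183.

d_min ≈ 0.18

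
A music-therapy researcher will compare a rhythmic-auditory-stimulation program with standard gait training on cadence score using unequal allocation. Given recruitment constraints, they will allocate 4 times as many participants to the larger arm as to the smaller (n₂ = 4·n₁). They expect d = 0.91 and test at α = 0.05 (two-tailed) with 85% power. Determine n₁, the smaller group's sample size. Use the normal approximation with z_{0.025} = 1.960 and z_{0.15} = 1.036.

n₁ = 14

With allocation ratio k = n₂/n₁ = 4, Var(x̄₁−x̄₂) = σ²(1/n₁ + 1/(k·n₁)) = σ²·(k+1)/(k·n₁).
So n₁ = (1 + 1/k)·((z_{α/2} + z_β)/d)² = 1.250 × (2.996/0.91)².
n₁ = 1.250 × 10.84 = 13.5.
Round up: n₁ = 14, giving n₂ = 4 × 14 = 56.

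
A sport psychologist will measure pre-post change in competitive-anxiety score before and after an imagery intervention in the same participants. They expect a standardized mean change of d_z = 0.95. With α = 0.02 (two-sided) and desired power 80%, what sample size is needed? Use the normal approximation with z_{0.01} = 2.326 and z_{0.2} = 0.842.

n = 12 pairs

For a paired (one-sample on differences) test: n = ((z_{α/2} + z_β) / d)².
z_{α/2} + z_β = 2.326 + 0.842 = 3.168.
n = (3.168 / 0.95)² = 3.335² = 11.12.
Round up.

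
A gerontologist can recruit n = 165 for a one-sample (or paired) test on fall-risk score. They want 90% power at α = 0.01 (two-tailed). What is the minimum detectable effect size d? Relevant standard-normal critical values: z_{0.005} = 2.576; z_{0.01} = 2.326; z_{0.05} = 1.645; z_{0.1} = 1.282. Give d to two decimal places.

d_min ≈ 0.30

For a single sample (or paired design) of n = 165: d_min = (z_{α/2} + z_β)/√n.
z-sum = 2.576 + 1.282 = 3.858.
d_min = 3.858 / √165 = 3.858 / 12.845 = 0.300.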